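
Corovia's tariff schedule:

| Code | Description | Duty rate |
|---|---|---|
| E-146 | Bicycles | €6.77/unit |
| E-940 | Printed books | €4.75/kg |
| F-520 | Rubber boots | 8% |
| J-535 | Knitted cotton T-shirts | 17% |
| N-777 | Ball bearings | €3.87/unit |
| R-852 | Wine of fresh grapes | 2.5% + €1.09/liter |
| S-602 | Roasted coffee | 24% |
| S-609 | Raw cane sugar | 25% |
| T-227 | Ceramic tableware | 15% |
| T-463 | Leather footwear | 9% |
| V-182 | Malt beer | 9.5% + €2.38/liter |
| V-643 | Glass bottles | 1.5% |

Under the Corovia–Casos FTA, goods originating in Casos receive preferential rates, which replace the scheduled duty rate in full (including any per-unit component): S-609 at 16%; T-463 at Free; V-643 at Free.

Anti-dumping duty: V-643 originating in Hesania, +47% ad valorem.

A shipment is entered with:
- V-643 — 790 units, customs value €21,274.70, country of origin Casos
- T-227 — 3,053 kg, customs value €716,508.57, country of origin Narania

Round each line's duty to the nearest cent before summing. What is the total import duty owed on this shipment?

Line 1 (V-643, Casos, 790 units, €21,274.70):
Base rate for V-643 is 1.5%.
Origin Casos qualifies under the Corovia–Casos agreement and V-643 is covered: preferential rate Free applies instead.
The additional-duty order on V-643 targets Hesania, not Casos; it does not apply.
Duty = €21,274.70 × 0% = €0.00.
Line 2 (T-227, Narania, 3,053 kg, €716,508.57):
Base rate for T-227 is 15%.
Duty = €716,508.57 × 15% = €107,476.29.
Total = €0.00 + €107,476.29 = €107,476.29.

€107,476.29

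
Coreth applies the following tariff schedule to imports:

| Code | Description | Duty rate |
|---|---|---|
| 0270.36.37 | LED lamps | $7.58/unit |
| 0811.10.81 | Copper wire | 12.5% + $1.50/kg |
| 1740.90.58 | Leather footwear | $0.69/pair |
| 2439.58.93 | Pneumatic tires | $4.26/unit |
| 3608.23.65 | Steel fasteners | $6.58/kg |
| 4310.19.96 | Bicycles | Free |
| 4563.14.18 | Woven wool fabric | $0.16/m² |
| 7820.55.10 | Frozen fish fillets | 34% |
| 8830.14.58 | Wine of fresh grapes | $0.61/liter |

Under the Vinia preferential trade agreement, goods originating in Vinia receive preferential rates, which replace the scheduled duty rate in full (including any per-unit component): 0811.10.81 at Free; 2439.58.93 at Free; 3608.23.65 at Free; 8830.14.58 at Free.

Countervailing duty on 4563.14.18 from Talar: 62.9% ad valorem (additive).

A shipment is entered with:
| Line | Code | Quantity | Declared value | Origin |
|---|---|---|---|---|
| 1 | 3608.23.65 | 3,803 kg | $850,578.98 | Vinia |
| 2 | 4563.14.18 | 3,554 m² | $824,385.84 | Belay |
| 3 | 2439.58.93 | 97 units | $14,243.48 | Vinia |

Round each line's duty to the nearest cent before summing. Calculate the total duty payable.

Line 1 (3608.23.65, Vinia, 3,803 kg, $850,578.98):
Base rate for 3608.23.65 is $6.58/kg.
Origin Vinia qualifies under the Coreth–Vinia agreement and 3608.23.65 is covered: preferential rate Free applies instead.
Duty = $850,578.98 × 0% = $0.00.
Line 2 (4563.14.18, Belay, 3,554 m², $824,385.84):
Base rate for 4563.14.18 is $0.16/m².
The additional-duty order on 4563.14.18 targets Talar, not Belay; it does not apply.
Duty = 3,554 × $0.16 = $568.64.
Line 3 (2439.58.93, Vinia, 97 units, $14,243.48):
Base rate for 2439.58.93 is $4.26/unit.
Origin Vinia qualifies under the Coreth–Vinia agreement and 2439.58.93 is covered: preferential rate Free applies instead.
Duty = $14,243.48 × 0% = $0.00.
Total = $0.00 + $568.64 + $0.00 = $568.64.

$568.64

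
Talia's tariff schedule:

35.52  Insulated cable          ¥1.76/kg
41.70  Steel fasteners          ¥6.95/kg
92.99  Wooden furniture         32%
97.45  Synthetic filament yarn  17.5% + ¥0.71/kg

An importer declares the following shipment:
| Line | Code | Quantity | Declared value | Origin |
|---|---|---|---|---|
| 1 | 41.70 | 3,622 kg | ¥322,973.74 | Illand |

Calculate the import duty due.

Line 1 (41.70, Illand, 3,622 kg, ¥322,973.74):
Base rate for 41.70 is ¥6.95/kg.
Duty = 3,622 × ¥6.95 = ¥25,172.90.

¥25,172.90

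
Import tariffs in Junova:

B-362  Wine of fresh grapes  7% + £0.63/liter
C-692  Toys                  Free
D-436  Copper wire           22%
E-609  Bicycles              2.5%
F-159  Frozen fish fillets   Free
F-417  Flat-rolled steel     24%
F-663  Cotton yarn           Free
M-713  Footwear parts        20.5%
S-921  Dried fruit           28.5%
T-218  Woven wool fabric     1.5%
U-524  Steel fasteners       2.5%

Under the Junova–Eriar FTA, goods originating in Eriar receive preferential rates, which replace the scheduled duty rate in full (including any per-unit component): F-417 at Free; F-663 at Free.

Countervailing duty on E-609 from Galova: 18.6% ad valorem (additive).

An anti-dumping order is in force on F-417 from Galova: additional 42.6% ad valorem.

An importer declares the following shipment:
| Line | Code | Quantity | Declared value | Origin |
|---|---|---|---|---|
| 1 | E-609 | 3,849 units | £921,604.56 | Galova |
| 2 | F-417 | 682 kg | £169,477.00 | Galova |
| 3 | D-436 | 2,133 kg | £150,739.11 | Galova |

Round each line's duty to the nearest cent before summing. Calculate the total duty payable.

£340,492.84

Line 1 (E-609, Galova, 3,849 units, £921,604.56):
Base rate for E-609 is 2.5%.
Additional duty on E-609 from Galova: +18.6%. Applied ad valorem rate: 2.5% + 18.6% = 21.1%.
Duty = £921,604.56 × 21.1% = £194,458.56.
Line 2 (F-417, Galova, 682 kg, £169,477.00):
Base rate for F-417 is 24%.
F-417 has an FTA preferential rate, but origin Galova is not Eriar; base rate stands.
Additional duty on F-417 from Galova: +42.6%. Applied ad valorem rate: 24% + 42.6% = 66.6%.
Duty = £169,477.00 × 66.6% = £112,871.68.
Line 3 (D-436, Galova, 2,133 kg, £150,739.11):
Base rate for D-436 is 22%.
Duty = £150,739.11 × 22% = £33,162.60.
Total = £194,458.56 + £112,871.68 + £33,162.60 = £340,492.84.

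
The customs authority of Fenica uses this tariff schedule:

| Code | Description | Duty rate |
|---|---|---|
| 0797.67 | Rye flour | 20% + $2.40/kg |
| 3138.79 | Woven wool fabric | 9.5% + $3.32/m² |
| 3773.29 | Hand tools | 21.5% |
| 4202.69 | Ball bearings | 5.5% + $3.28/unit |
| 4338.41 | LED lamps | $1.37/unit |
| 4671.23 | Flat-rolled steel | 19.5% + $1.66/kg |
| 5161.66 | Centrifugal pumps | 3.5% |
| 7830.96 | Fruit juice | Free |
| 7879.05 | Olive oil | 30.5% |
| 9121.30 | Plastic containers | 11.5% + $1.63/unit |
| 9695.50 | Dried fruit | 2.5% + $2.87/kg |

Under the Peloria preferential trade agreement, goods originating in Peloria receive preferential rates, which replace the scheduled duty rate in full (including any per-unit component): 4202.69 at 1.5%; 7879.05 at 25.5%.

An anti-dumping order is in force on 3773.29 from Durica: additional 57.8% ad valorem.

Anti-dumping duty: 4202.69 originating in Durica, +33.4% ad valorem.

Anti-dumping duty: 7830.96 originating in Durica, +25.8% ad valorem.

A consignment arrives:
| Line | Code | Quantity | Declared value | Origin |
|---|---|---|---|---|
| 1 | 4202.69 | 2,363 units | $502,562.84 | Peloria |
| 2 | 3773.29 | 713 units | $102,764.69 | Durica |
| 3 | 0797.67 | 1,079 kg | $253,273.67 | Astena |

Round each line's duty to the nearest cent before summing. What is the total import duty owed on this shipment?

$142,275.17

Line 1 (4202.69, Peloria, 2,363 units, $502,562.84):
Base rate for 4202.69 is 5.5% + $3.28/unit.
Origin Peloria qualifies under the Fenica–Peloria agreement and 4202.69 is covered: preferential rate 1.5% applies instead.
The additional-duty order on 4202.69 targets Durica, not Peloria; it does not apply.
Duty = $502,562.84 × 1.5% = $7,538.44.
Line 2 (3773.29, Durica, 713 units, $102,764.69):
Base rate for 3773.29 is 21.5%.
Additional duty on 3773.29 from Durica: +57.8%. Applied ad valorem rate: 21.5% + 57.8% = 79.3%.
Duty = $102,764.69 × 79.3% = $81,492.40.
Line 3 (0797.67, Astena, 1,079 kg, $253,273.67):
Base rate for 0797.67 is 20% + $2.40/kg.
Duty = $253,273.67 × 20% + 1,079 × $2.40 = $53,244.33.
Total = $7,538.44 + $81,492.40 + $53,244.33 = $142,275.17.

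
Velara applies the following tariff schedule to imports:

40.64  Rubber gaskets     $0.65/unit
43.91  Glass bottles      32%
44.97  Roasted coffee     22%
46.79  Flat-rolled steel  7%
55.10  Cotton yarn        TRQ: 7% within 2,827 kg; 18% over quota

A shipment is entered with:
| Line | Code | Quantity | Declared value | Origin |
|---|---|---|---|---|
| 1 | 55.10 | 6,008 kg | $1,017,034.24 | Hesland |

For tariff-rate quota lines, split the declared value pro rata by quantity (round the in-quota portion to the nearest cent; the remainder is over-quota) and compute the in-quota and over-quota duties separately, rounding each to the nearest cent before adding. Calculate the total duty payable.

Line 1 (55.10, Hesland, 6,008 kg, $1,017,034.24):
Code 55.10 is under a tariff-rate quota (threshold 2,827 kg). In-quota: 2,827 kg at 7%; over-quota: 3,181 kg at 18%.
Pro-rata value split: in-quota = $1,017,034.24 × 2,827/6,008 = $478,554.56; over-quota = $1,017,034.24 − $478,554.56 = $538,479.68.
In-quota duty = $478,554.56 × 7% = $33,498.82. Over-quota duty = $538,479.68 × 18% = $96,926.34.
Line duty = $33,498.82 + $96,926.34 = $130,425.16.

$130,425.16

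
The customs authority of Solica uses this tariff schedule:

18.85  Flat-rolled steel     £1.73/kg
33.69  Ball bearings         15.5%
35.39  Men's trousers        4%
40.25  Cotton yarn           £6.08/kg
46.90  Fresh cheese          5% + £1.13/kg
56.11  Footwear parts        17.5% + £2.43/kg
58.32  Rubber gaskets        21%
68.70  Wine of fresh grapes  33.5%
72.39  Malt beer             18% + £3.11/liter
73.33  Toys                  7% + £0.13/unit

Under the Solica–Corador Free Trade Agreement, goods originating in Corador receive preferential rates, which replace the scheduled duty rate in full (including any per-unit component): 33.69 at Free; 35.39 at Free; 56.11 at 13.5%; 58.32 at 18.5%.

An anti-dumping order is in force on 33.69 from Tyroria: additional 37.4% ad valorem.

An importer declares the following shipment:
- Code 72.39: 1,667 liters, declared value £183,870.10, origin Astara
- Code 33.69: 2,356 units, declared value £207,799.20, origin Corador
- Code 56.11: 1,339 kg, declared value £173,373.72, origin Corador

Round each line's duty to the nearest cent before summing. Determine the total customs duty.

£61,686.44

Line 1 (72.39, Astara, 1,667 liters, £183,870.10):
Base rate for 72.39 is 18% + £3.11/liter.
Duty = £183,870.10 × 18% + 1,667 × £3.11 = £38,280.99.
Line 2 (33.69, Corador, 2,356 units, £207,799.20):
Base rate for 33.69 is 15.5%.
Origin Corador qualifies under the Solica–Corador agreement and 33.69 is covered: preferential rate Free applies instead.
The additional-duty order on 33.69 targets Tyroria, not Corador; it does not apply.
Duty = £207,799.20 × 0% = £0.00.
Line 3 (56.11, Corador, 1,339 kg, £173,373.72):
Base rate for 56.11 is 17.5% + £2.43/kg.
Origin Corador qualifies under the Solica–Corador agreement and 56.11 is covered: preferential rate 13.5% applies instead.
Duty = £173,373.72 × 13.5% = £23,405.45.
Total = £38,280.99 + £0.00 + £23,405.45 = £61,686.44.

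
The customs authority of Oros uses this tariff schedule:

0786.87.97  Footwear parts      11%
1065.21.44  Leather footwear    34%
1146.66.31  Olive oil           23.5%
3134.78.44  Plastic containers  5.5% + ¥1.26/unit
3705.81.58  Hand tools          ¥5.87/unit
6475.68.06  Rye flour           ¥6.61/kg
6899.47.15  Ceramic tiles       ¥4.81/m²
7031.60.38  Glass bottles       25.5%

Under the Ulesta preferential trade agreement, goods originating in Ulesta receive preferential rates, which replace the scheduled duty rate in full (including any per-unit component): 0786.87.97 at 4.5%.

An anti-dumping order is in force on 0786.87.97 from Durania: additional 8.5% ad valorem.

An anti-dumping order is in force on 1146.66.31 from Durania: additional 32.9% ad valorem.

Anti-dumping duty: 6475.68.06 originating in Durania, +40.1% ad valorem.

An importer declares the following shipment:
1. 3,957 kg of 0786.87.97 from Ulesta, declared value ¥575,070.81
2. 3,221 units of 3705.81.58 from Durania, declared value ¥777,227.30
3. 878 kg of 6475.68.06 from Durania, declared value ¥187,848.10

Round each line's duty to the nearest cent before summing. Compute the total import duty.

Line 1 (0786.87.97, Ulesta, 3,957 kg, ¥575,070.81):
Base rate for 0786.87.97 is 11%.
Origin Ulesta qualifies under the Oros–Ulesta agreement and 0786.87.97 is covered: preferential rate 4.5% applies instead.
The additional-duty order on 0786.87.97 targets Durania, not Ulesta; it does not apply.
Duty = ¥575,070.81 × 4.5% = ¥25,878.19.
Line 2 (3705.81.58, Durania, 3,221 units, ¥777,227.30):
Base rate for 3705.81.58 is ¥5.87/unit.
Duty = 3,221 × ¥5.87 = ¥18,907.27.
Line 3 (6475.68.06, Durania, 878 kg, ¥187,848.10):
Base rate for 6475.68.06 is ¥6.61/kg.
Additional duty on 6475.68.06 from Durania: +40.1% ad valorem. Applied ad valorem rate = 40.1%.
Duty = ¥187,848.10 × 40.1% + 878 × ¥6.61 = ¥81,130.67.
Total = ¥25,878.19 + ¥18,907.27 + ¥81,130.67 = ¥125,916.13.

¥125,916.13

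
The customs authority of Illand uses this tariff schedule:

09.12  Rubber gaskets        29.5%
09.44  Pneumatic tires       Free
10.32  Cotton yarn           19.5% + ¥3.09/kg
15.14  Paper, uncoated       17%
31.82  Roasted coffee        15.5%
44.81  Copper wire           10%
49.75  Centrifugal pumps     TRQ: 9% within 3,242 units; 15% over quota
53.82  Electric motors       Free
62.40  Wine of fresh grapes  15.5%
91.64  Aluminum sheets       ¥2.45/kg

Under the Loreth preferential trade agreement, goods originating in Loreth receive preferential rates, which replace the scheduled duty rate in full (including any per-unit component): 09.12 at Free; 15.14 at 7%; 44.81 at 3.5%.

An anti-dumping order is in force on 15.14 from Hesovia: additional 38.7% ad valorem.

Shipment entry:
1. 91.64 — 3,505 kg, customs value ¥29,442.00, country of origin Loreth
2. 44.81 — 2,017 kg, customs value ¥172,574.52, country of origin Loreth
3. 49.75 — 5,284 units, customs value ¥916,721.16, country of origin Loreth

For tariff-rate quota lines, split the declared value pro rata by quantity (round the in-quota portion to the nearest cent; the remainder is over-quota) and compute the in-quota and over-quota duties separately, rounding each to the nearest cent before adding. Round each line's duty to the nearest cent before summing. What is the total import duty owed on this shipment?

Line 1 (91.64, Loreth, 3,505 kg, ¥29,442.00):
Base rate for 91.64 is ¥2.45/kg.
Origin Loreth is the FTA partner but 91.64 is not on the preference list; base rate stands.
Duty = 3,505 × ¥2.45 = ¥8,587.25.
Line 2 (44.81, Loreth, 2,017 kg, ¥172,574.52):
Base rate for 44.81 is 10%.
Origin Loreth qualifies under the Illand–Loreth agreement and 44.81 is covered: preferential rate 3.5% applies instead.
Duty = ¥172,574.52 × 3.5% = ¥6,040.11.
Line 3 (49.75, Loreth, 5,284 units, ¥916,721.16):
Code 49.75 is under a tariff-rate quota (threshold 3,242 units). In-quota: 3,242 units at 9%; over-quota: 2,042 units at 15%.
Pro-rata value split: in-quota = ¥916,721.16 × 3,242/5,284 = ¥562,454.58; over-quota = ¥916,721.16 − ¥562,454.58 = ¥354,266.58.
In-quota duty = ¥562,454.58 × 9% = ¥50,620.91. Over-quota duty = ¥354,266.58 × 15% = ¥53,139.99.
Line duty = ¥50,620.91 + ¥53,139.99 = ¥103,760.90.
Total = ¥8,587.25 + ¥6,040.11 + ¥103,760.90 = ¥118,388.26.

¥118,388.26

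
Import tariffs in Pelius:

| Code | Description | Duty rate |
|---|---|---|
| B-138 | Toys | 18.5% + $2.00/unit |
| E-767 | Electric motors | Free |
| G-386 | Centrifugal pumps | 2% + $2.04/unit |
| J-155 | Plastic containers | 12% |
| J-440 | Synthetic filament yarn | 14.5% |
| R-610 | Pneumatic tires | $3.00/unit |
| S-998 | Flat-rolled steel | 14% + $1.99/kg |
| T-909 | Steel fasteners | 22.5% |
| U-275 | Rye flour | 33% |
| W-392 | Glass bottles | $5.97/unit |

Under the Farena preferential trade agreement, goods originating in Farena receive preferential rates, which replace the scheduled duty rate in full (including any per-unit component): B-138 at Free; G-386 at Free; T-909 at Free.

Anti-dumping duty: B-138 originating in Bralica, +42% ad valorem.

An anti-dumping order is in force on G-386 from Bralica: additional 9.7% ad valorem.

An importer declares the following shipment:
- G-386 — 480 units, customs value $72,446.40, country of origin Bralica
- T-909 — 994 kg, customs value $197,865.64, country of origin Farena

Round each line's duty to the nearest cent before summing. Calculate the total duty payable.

Line 1 (G-386, Bralica, 480 units, $72,446.40):
Base rate for G-386 is 2% + $2.04/unit.
G-386 has an FTA preferential rate, but origin Bralica is not Farena; base rate stands.
Additional duty on G-386 from Bralica: +9.7%. Applied ad valorem rate: 2% + 9.7% = 11.7%.
Duty = $72,446.40 × 11.7% + 480 × $2.04 = $9,455.43.
Line 2 (T-909, Farena, 994 kg, $197,865.64):
Base rate for T-909 is 22.5%.
Origin Farena qualifies under the Pelius–Farena agreement and T-909 is covered: preferential rate Free applies instead.
Duty = $197,865.64 × 0% = $0.00.
Total = $9,455.43 + $0.00 = $9,455.43.

$9,455.43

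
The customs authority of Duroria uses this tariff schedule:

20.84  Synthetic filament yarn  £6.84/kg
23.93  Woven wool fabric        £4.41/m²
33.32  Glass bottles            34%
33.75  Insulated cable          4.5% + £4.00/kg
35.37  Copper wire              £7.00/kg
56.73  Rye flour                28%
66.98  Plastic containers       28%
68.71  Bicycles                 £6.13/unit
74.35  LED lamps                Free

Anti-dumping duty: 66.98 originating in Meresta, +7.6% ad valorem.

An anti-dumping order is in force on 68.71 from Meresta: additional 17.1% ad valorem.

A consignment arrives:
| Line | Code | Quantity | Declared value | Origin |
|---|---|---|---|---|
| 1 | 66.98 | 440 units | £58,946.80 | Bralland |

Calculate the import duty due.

Line 1 (66.98, Bralland, 440 units, £58,946.80):
Base rate for 66.98 is 28%.
The additional-duty order on 66.98 targets Meresta, not Bralland; it does not apply.
Duty = £58,946.80 × 28% = £16,505.10.

£16,505.10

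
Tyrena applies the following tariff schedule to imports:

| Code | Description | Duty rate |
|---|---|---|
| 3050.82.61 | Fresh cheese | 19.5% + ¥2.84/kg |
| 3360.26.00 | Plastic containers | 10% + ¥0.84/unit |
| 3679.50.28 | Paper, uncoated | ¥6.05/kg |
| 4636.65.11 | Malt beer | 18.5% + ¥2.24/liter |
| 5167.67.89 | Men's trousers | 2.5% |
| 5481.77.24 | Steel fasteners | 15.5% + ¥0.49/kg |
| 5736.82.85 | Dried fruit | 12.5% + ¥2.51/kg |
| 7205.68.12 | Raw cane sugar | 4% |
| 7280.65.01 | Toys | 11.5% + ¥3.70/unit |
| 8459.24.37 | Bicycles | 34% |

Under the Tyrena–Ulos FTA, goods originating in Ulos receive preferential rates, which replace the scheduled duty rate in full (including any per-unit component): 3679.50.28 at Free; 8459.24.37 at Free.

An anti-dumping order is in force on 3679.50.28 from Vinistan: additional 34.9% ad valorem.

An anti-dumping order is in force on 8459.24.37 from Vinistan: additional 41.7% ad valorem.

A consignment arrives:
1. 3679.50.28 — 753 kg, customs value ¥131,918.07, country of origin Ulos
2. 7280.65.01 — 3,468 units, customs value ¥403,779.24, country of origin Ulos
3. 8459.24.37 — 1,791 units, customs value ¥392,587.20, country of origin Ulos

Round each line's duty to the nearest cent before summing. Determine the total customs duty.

Line 1 (3679.50.28, Ulos, 753 kg, ¥131,918.07):
Base rate for 3679.50.28 is ¥6.05/kg.
Origin Ulos qualifies under the Tyrena–Ulos agreement and 3679.50.28 is covered: preferential rate Free applies instead.
The additional-duty order on 3679.50.28 targets Vinistan, not Ulos; it does not apply.
Duty = ¥131,918.07 × 0% = ¥0.00.
Line 2 (7280.65.01, Ulos, 3,468 units, ¥403,779.24):
Base rate for 7280.65.01 is 11.5% + ¥3.70/unit.
Origin Ulos is the FTA partner but 7280.65.01 is not on the preference list; base rate stands.
Duty = ¥403,779.24 × 11.5% + 3,468 × ¥3.70 = ¥59,266.21.
Line 3 (8459.24.37, Ulos, 1,791 units, ¥392,587.20):
Base rate for 8459.24.37 is 34%.
Origin Ulos qualifies under the Tyrena–Ulos agreement and 8459.24.37 is covered: preferential rate Free applies instead.
The additional-duty order on 8459.24.37 targets Vinistan, not Ulos; it does not apply.
Duty = ¥392,587.20 × 0% = ¥0.00.
Total = ¥0.00 + ¥59,266.21 + ¥0.00 = ¥59,266.21.

¥59,266.21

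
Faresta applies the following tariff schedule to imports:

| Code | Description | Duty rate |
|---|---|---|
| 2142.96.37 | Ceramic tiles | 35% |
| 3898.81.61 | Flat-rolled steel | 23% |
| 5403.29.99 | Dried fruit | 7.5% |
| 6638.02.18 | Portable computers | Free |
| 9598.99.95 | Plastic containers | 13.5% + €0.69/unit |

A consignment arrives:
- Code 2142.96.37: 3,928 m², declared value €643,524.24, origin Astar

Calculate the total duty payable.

Line 1 (2142.96.37, Astar, 3,928 m², €643,524.24):
Base rate for 2142.96.37 is 35%.
Duty = €643,524.24 × 35% = €225,233.48.

€225,233.48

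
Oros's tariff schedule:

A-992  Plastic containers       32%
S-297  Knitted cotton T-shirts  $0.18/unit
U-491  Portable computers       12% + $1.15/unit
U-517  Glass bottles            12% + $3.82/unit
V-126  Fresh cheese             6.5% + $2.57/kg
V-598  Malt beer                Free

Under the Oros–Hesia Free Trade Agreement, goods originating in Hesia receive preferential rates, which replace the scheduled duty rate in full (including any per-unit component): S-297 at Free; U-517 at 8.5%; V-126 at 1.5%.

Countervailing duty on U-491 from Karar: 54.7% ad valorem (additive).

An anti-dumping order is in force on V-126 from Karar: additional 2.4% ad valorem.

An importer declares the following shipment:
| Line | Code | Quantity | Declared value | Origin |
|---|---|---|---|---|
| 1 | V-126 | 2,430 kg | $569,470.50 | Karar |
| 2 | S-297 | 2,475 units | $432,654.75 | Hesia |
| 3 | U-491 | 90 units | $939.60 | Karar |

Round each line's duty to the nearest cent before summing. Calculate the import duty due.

Line 1 (V-126, Karar, 2,430 kg, $569,470.50):
Base rate for V-126 is 6.5% + $2.57/kg.
V-126 has an FTA preferential rate, but origin Karar is not Hesia; base rate stands.
Additional duty on V-126 from Karar: +2.4%. Applied ad valorem rate: 6.5% + 2.4% = 8.9%.
Duty = $569,470.50 × 8.9% + 2,430 × $2.57 = $56,927.97.
Line 2 (S-297, Hesia, 2,475 units, $432,654.75):
Base rate for S-297 is $0.18/unit.
Origin Hesia qualifies under the Oros–Hesia agreement and S-297 is covered: preferential rate Free applies instead.
Duty = $432,654.75 × 0% = $0.00.
Line 3 (U-491, Karar, 90 units, $939.60):
Base rate for U-491 is 12% + $1.15/unit.
Additional duty on U-491 from Karar: +54.7%. Applied ad valorem rate: 12% + 54.7% = 66.7%.
Duty = $939.60 × 66.7% + 90 × $1.15 = $730.21.
Total = $56,927.97 + $0.00 + $730.21 = $57,658.18.

$57,658.18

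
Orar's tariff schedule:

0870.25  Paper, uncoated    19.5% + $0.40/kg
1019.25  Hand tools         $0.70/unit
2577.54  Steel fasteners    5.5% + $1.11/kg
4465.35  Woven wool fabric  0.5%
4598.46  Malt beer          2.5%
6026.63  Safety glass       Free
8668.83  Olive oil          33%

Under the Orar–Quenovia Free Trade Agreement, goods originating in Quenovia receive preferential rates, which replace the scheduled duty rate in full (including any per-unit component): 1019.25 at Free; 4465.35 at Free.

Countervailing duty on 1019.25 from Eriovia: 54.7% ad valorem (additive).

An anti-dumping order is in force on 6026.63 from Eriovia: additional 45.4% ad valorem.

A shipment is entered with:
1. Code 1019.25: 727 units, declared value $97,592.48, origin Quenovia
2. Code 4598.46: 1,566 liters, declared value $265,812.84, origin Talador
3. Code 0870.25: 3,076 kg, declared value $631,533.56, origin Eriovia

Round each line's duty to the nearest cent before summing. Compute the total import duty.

Line 1 (1019.25, Quenovia, 727 units, $97,592.48):
Base rate for 1019.25 is $0.70/unit.
Origin Quenovia qualifies under the Orar–Quenovia agreement and 1019.25 is covered: preferential rate Free applies instead.
The additional-duty order on 1019.25 targets Eriovia, not Quenovia; it does not apply.
Duty = $97,592.48 × 0% = $0.00.
Line 2 (4598.46, Talador, 1,566 liters, $265,812.84):
Base rate for 4598.46 is 2.5%.
Duty = $265,812.84 × 2.5% = $6,645.32.
Line 3 (0870.25, Eriovia, 3,076 kg, $631,533.56):
Base rate for 0870.25 is 19.5% + $0.40/kg.
Duty = $631,533.56 × 19.5% + 3,076 × $0.40 = $124,379.44.
Total = $0.00 + $6,645.32 + $124,379.44 = $131,024.76.

$131,024.76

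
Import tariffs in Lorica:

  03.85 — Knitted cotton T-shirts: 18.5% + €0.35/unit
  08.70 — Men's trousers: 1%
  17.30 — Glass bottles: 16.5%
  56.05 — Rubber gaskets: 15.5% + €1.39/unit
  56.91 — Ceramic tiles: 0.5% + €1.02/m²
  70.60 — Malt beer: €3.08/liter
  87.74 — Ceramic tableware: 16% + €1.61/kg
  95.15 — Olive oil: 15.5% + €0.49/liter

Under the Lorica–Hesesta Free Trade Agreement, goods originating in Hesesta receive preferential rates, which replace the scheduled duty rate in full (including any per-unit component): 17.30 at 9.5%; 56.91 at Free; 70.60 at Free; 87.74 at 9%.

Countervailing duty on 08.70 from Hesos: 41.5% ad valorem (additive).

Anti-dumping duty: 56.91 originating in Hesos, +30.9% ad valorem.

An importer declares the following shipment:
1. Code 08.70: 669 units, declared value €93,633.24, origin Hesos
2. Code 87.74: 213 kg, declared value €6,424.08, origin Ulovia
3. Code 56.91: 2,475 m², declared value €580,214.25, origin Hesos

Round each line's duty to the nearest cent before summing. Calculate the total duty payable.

€225,876.68

Line 1 (08.70, Hesos, 669 units, €93,633.24):
Base rate for 08.70 is 1%.
Additional duty on 08.70 from Hesos: +41.5%. Applied ad valorem rate: 1% + 41.5% = 42.5%.
Duty = €93,633.24 × 42.5% = €39,794.13.
Line 2 (87.74, Ulovia, 213 kg, €6,424.08):
Base rate for 87.74 is 16% + €1.61/kg.
87.74 has an FTA preferential rate, but origin Ulovia is not Hesesta; base rate stands.
Duty = €6,424.08 × 16% + 213 × €1.61 = €1,370.78.
Line 3 (56.91, Hesos, 2,475 m², €580,214.25):
Base rate for 56.91 is 0.5% + €1.02/m².
56.91 has an FTA preferential rate, but origin Hesos is not Hesesta; base rate stands.
Additional duty on 56.91 from Hesos: +30.9%. Applied ad valorem rate: 0.5% + 30.9% = 31.4%.
Duty = €580,214.25 × 31.4% + 2,475 × €1.02 = €184,711.77.
Total = €39,794.13 + €1,370.78 + €184,711.77 = €225,876.68.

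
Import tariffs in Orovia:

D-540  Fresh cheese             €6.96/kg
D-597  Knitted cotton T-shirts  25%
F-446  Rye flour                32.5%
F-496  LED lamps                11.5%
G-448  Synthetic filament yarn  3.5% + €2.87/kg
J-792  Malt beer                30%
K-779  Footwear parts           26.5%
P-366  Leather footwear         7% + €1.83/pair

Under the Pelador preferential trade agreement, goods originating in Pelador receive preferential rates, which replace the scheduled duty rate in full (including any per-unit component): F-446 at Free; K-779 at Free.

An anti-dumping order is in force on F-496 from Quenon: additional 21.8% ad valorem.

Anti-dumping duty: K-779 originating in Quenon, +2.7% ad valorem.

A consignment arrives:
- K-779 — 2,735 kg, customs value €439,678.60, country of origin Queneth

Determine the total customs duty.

€116,514.83

Line 1 (K-779, Queneth, 2,735 kg, €439,678.60):
Base rate for K-779 is 26.5%.
K-779 has an FTA preferential rate, but origin Queneth is not Pelador; base rate stands.
The additional-duty order on K-779 targets Quenon, not Queneth; it does not apply.
Duty = €439,678.60 × 26.5% = €116,514.83.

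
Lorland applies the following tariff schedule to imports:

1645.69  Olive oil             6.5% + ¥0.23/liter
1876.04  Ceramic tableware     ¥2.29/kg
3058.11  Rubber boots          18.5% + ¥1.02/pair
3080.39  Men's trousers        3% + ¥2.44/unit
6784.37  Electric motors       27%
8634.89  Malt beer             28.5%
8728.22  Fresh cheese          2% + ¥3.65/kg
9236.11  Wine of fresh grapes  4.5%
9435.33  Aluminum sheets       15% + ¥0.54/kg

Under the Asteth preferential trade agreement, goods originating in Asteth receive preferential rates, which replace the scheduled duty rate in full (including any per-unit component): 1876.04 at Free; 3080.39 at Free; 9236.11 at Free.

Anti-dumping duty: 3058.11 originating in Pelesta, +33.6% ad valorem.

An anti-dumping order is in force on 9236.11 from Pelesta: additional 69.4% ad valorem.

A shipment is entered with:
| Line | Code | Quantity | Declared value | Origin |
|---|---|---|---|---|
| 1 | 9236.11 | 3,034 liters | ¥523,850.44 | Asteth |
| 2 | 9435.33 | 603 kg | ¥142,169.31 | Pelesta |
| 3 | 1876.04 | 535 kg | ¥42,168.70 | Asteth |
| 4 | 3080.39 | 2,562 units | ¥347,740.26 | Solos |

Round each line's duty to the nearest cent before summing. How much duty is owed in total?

Line 1 (9236.11, Asteth, 3,034 liters, ¥523,850.44):
Base rate for 9236.11 is 4.5%.
Origin Asteth qualifies under the Lorland–Asteth agreement and 9236.11 is covered: preferential rate Free applies instead.
The additional-duty order on 9236.11 targets Pelesta, not Asteth; it does not apply.
Duty = ¥523,850.44 × 0% = ¥0.00.
Line 2 (9435.33, Pelesta, 603 kg, ¥142,169.31):
Base rate for 9435.33 is 15% + ¥0.54/kg.
Duty = ¥142,169.31 × 15% + 603 × ¥0.54 = ¥21,651.02.
Line 3 (1876.04, Asteth, 535 kg, ¥42,168.70):
Base rate for 1876.04 is ¥2.29/kg.
Origin Asteth qualifies under the Lorland–Asteth agreement and 1876.04 is covered: preferential rate Free applies instead.
Duty = ¥42,168.70 × 0% = ¥0.00.
Line 4 (3080.39, Solos, 2,562 units, ¥347,740.26):
Base rate for 3080.39 is 3% + ¥2.44/unit.
3080.39 has an FTA preferential rate, but origin Solos is not Asteth; base rate stands.
Duty = ¥347,740.26 × 3% + 2,562 × ¥2.44 = ¥16,683.49.
Total = ¥0.00 + ¥21,651.02 + ¥0.00 + ¥16,683.49 = ¥38,334.51.

¥38,334.51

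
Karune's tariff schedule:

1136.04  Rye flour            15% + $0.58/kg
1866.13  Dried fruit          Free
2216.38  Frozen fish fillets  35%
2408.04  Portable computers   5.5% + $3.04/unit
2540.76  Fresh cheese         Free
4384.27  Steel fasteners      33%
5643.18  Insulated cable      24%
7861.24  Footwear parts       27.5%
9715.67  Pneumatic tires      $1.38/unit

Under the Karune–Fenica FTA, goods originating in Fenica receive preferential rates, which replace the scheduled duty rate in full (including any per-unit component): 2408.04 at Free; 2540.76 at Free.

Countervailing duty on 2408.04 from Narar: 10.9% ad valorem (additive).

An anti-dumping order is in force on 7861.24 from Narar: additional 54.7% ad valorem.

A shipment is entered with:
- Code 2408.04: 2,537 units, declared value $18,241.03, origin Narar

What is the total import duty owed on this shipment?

Line 1 (2408.04, Narar, 2,537 units, $18,241.03):
Base rate for 2408.04 is 5.5% + $3.04/unit.
2408.04 has an FTA preferential rate, but origin Narar is not Fenica; base rate stands.
Additional duty on 2408.04 from Narar: +10.9%. Applied ad valorem rate: 5.5% + 10.9% = 16.4%.
Duty = $18,241.03 × 16.4% + 2,537 × $3.04 = $10,704.01.

$10,704.01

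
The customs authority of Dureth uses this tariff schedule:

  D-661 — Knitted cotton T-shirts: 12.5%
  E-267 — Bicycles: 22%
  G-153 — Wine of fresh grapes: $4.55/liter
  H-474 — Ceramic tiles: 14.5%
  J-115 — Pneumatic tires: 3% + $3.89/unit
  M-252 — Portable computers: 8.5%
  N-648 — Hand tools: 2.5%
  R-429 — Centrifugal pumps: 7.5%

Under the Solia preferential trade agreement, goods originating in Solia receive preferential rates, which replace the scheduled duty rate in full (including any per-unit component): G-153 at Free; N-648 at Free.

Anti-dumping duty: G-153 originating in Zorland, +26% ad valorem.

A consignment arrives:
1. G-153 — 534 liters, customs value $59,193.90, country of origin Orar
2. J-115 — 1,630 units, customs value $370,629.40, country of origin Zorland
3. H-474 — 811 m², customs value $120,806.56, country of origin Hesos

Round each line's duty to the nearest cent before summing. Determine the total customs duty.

Line 1 (G-153, Orar, 534 liters, $59,193.90):
Base rate for G-153 is $4.55/liter.
G-153 has an FTA preferential rate, but origin Orar is not Solia; base rate stands.
The additional-duty order on G-153 targets Zorland, not Orar; it does not apply.
Duty = 534 × $4.55 = $2,429.70.
Line 2 (J-115, Zorland, 1,630 units, $370,629.40):
Base rate for J-115 is 3% + $3.89/unit.
Duty = $370,629.40 × 3% + 1,630 × $3.89 = $17,459.58.
Line 3 (H-474, Hesos, 811 m², $120,806.56):
Base rate for H-474 is 14.5%.
Duty = $120,806.56 × 14.5% = $17,516.95.
Total = $2,429.70 + $17,459.58 + $17,516.95 = $37,406.23.

$37,406.23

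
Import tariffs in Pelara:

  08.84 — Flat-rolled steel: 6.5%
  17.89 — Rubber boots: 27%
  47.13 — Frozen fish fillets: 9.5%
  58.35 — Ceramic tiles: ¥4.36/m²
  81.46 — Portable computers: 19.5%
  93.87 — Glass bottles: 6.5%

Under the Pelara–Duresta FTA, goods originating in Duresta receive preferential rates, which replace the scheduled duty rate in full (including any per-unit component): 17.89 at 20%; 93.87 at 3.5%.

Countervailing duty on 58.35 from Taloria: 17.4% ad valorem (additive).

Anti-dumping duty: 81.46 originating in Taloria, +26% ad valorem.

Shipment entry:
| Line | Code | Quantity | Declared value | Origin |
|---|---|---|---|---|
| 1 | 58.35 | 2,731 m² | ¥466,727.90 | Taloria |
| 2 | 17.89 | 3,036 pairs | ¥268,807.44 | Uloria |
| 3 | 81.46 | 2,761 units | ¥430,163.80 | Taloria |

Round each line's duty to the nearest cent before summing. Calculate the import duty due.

Line 1 (58.35, Taloria, 2,731 m², ¥466,727.90):
Base rate for 58.35 is ¥4.36/m².
Additional duty on 58.35 from Taloria: +17.4% ad valorem. Applied ad valorem rate = 17.4%.
Duty = ¥466,727.90 × 17.4% + 2,731 × ¥4.36 = ¥93,117.81.
Line 2 (17.89, Uloria, 3,036 pairs, ¥268,807.44):
Base rate for 17.89 is 27%.
17.89 has an FTA preferential rate, but origin Uloria is not Duresta; base rate stands.
Duty = ¥268,807.44 × 27% = ¥72,578.01.
Line 3 (81.46, Taloria, 2,761 units, ¥430,163.80):
Base rate for 81.46 is 19.5%.
Additional duty on 81.46 from Taloria: +26%. Applied ad valorem rate: 19.5% + 26% = 45.5%.
Duty = ¥430,163.80 × 45.5% = ¥195,724.53.
Total = ¥93,117.81 + ¥72,578.01 + ¥195,724.53 = ¥361,420.35.

¥361,420.35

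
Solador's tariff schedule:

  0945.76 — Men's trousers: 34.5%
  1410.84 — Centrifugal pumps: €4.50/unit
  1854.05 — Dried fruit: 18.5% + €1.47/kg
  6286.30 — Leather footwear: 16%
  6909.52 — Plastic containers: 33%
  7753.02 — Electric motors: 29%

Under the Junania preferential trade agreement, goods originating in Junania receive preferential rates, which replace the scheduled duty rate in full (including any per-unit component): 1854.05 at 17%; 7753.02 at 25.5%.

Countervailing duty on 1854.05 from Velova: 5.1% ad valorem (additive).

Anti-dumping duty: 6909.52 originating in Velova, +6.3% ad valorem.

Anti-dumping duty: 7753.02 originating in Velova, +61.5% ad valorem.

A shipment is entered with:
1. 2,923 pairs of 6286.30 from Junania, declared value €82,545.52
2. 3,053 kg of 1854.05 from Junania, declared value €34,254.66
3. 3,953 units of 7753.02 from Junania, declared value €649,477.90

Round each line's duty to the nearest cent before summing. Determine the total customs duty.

€184,647.43

Line 1 (6286.30, Junania, 2,923 pairs, €82,545.52):
Base rate for 6286.30 is 16%.
Origin Junania is the FTA partner but 6286.30 is not on the preference list; base rate stands.
Duty = €82,545.52 × 16% = €13,207.28.
Line 2 (1854.05, Junania, 3,053 kg, €34,254.66):
Base rate for 1854.05 is 18.5% + €1.47/kg.
Origin Junania qualifies under the Solador–Junania agreement and 1854.05 is covered: preferential rate 17% applies instead.
The additional-duty order on 1854.05 targets Velova, not Junania; it does not apply.
Duty = €34,254.66 × 17% = €5,823.29.
Line 3 (7753.02, Junania, 3,953 units, €649,477.90):
Base rate for 7753.02 is 29%.
Origin Junania qualifies under the Solador–Junania agreement and 7753.02 is covered: preferential rate 25.5% applies instead.
The additional-duty order on 7753.02 targets Velova, not Junania; it does not apply.
Duty = €649,477.90 × 25.5% = €165,616.86.
Total = €13,207.28 + €5,823.29 + €165,616.86 = €184,647.43.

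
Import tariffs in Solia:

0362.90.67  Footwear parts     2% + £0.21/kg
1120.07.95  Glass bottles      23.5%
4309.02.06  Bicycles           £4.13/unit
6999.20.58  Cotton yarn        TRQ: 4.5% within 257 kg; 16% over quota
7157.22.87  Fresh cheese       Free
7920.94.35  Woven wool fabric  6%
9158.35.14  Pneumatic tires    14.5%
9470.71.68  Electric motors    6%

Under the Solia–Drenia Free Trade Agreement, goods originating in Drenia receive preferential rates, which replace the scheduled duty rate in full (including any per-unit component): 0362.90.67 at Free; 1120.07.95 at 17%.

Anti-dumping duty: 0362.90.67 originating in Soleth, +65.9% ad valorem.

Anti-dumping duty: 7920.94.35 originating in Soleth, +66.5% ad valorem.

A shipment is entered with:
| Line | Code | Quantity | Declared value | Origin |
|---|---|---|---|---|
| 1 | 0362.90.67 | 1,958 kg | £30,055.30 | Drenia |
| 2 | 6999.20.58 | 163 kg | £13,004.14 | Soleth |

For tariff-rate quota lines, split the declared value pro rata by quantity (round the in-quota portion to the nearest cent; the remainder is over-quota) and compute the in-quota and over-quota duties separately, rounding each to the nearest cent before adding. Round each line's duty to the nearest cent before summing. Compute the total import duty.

£585.19

Line 1 (0362.90.67, Drenia, 1,958 kg, £30,055.30):
Base rate for 0362.90.67 is 2% + £0.21/kg.
Origin Drenia qualifies under the Solia–Drenia agreement and 0362.90.67 is covered: preferential rate Free applies instead.
The additional-duty order on 0362.90.67 targets Soleth, not Drenia; it does not apply.
Duty = £30,055.30 × 0% = £0.00.
Line 2 (6999.20.58, Soleth, 163 kg, £13,004.14):
Code 6999.20.58 is under a tariff-rate quota (threshold 257 kg). Quantity 163 kg is within the quota, so the in-quota rate 4.5% applies to the full value.
Duty = £13,004.14 × 4.5% = £585.19.
Total = £0.00 + £585.19 = £585.19.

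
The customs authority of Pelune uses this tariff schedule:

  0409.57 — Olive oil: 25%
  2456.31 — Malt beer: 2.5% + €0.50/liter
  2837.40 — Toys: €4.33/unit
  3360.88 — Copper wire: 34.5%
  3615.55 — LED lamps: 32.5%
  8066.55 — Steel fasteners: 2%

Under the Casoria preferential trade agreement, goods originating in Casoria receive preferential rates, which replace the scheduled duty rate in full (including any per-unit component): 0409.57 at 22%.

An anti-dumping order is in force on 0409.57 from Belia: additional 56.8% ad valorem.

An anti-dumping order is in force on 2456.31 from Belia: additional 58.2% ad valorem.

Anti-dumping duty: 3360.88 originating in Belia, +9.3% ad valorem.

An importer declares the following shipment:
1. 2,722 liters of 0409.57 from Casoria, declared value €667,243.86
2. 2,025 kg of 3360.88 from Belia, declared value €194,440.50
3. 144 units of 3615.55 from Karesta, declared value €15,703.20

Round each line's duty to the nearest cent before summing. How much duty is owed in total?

€237,062.13

Line 1 (0409.57, Casoria, 2,722 liters, €667,243.86):
Base rate for 0409.57 is 25%.
Origin Casoria qualifies under the Pelune–Casoria agreement and 0409.57 is covered: preferential rate 22% applies instead.
The additional-duty order on 0409.57 targets Belia, not Casoria; it does not apply.
Duty = €667,243.86 × 22% = €146,793.65.
Line 2 (3360.88, Belia, 2,025 kg, €194,440.50):
Base rate for 3360.88 is 34.5%.
Additional duty on 3360.88 from Belia: +9.3%. Applied ad valorem rate: 34.5% + 9.3% = 43.8%.
Duty = €194,440.50 × 43.8% = €85,164.94.
Line 3 (3615.55, Karesta, 144 units, €15,703.20):
Base rate for 3615.55 is 32.5%.
Duty = €15,703.20 × 32.5% = €5,103.54.
Total = €146,793.65 + €85,164.94 + €5,103.54 = €237,062.13.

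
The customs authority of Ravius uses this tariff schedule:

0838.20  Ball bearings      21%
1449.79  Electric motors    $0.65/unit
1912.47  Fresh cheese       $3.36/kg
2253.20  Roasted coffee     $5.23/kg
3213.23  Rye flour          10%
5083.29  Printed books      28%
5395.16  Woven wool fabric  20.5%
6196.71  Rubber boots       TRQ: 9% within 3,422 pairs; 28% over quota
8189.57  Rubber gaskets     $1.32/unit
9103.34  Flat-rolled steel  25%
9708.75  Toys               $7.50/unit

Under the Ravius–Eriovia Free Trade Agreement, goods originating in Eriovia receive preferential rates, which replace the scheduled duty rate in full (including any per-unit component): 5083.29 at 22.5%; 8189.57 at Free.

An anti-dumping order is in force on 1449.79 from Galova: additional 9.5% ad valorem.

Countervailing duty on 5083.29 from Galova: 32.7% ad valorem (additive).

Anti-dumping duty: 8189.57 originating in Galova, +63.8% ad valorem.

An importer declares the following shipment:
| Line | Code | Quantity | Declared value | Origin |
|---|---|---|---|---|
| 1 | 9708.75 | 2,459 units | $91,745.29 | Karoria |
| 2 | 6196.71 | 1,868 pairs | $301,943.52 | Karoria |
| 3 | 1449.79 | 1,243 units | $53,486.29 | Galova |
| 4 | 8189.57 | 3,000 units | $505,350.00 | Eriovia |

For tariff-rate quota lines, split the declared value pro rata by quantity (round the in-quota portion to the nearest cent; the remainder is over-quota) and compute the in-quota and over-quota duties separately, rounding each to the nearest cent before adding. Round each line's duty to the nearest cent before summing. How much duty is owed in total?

Line 1 (9708.75, Karoria, 2,459 units, $91,745.29):
Base rate for 9708.75 is $7.50/unit.
Duty = 2,459 × $7.50 = $18,442.50.
Line 2 (6196.71, Karoria, 1,868 pairs, $301,943.52):
Code 6196.71 is under a tariff-rate quota (threshold 3,422 pairs). Quantity 1,868 pairs is within the quota, so the in-quota rate 9% applies to the full value.
Duty = $301,943.52 × 9% = $27,174.92.
Line 3 (1449.79, Galova, 1,243 units, $53,486.29):
Base rate for 1449.79 is $0.65/unit.
Additional duty on 1449.79 from Galova: +9.5% ad valorem. Applied ad valorem rate = 9.5%.
Duty = $53,486.29 × 9.5% + 1,243 × $0.65 = $5,889.15.
Line 4 (8189.57, Eriovia, 3,000 units, $505,350.00):
Base rate for 8189.57 is $1.32/unit.
Origin Eriovia qualifies under the Ravius–Eriovia agreement and 8189.57 is covered: preferential rate Free applies instead.
The additional-duty order on 8189.57 targets Galova, not Eriovia; it does not apply.
Duty = $505,350.00 × 0% = $0.00.
Total = $18,442.50 + $27,174.92 + $5,889.15 + $0.00 = $51,506.57.

$51,506.57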